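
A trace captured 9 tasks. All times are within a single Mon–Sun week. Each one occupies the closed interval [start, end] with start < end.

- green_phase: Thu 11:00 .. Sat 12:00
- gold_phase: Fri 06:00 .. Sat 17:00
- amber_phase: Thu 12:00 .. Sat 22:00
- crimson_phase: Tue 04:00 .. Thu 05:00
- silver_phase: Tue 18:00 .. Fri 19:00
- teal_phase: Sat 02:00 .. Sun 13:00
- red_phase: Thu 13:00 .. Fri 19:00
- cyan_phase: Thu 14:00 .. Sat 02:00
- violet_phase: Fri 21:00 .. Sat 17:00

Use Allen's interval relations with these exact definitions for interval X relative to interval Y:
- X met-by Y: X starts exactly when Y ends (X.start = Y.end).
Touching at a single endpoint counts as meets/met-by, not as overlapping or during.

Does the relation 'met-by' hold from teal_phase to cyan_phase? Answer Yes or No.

teal_phase = [Sat 02:00, Sun 13:00], cyan_phase = [Thu 14:00, Sat 02:00].
Actual relation of teal_phase to cyan_phase: met-by.
Asked whether 'met-by' holds → Yes.

Yes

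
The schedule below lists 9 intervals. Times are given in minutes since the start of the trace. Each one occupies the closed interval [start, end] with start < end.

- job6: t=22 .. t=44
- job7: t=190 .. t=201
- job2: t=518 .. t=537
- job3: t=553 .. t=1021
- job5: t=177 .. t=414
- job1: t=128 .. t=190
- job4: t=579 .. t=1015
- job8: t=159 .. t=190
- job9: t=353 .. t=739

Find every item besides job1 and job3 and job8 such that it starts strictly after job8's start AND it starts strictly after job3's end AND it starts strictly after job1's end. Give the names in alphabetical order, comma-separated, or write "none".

none

Conditions: its start is strictly after job8's start (X.start > t=159) AND its start is strictly after job3's end (X.start > t=1021) AND its start is strictly after job1's end (X.start > t=190).
job2: start t=518 > t=159? ✓; start t=518 > t=1021? ✗; start t=518 > t=190? ✓ → no.
job4: start t=579 > t=159? ✓; start t=579 > t=1021? ✗; start t=579 > t=190? ✓ → no.
job5: start t=177 > t=159? ✓; start t=177 > t=1021? ✗; start t=177 > t=190? ✗ → no.
job6: start t=22 > t=159? ✗; start t=22 > t=1021? ✗; start t=22 > t=190? ✗ → no.
job7: start t=190 > t=159? ✓; start t=190 > t=1021? ✗; start t=190 > t=190? ✗ → no.
job9: start t=353 > t=159? ✓; start t=353 > t=1021? ✗; start t=353 > t=190? ✓ → no.
Result: none.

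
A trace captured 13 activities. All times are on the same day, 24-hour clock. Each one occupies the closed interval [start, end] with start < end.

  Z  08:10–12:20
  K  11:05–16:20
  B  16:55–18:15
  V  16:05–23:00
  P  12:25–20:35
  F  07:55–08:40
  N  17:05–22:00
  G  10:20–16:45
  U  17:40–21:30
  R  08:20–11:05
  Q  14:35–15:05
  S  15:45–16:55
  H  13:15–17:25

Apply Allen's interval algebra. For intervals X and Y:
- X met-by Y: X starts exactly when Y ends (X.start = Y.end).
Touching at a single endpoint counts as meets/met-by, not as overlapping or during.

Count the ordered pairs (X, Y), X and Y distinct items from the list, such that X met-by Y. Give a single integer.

2

Checking all 156 ordered pairs for relation 'met-by'; matching pairs in alphabetical order:
(B, S): B met-by S ✓
(K, R): K met-by R ✓
Count: 2.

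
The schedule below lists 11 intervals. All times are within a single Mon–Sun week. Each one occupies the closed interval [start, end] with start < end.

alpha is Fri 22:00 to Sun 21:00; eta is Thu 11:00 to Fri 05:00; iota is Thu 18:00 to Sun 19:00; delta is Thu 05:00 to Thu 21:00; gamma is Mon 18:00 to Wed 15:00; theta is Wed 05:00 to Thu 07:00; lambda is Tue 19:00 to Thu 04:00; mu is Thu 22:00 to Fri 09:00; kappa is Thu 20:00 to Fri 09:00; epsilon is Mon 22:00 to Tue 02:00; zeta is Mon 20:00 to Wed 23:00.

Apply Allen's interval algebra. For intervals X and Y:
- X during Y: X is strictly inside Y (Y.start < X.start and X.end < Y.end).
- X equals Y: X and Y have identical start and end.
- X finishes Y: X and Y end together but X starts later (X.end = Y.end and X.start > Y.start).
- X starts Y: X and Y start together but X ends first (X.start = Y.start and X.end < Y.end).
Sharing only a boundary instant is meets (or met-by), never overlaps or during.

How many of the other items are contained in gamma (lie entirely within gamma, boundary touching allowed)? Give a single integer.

Target gamma = [Mon 18:00, Wed 15:00].
alpha [Fri 22:00, Sun 21:00] → after → no.
delta [Thu 05:00, Thu 21:00] → after → no.
epsilon [Mon 22:00, Tue 02:00] → during → counts.
eta [Thu 11:00, Fri 05:00] → after → no.
iota [Thu 18:00, Sun 19:00] → after → no.
kappa [Thu 20:00, Fri 09:00] → after → no.
lambda [Tue 19:00, Thu 04:00] → overlapped-by → no.
mu [Thu 22:00, Fri 09:00] → after → no.
theta [Wed 05:00, Thu 07:00] → overlapped-by → no.
zeta [Mon 20:00, Wed 23:00] → overlapped-by → no.
Total: 1.

1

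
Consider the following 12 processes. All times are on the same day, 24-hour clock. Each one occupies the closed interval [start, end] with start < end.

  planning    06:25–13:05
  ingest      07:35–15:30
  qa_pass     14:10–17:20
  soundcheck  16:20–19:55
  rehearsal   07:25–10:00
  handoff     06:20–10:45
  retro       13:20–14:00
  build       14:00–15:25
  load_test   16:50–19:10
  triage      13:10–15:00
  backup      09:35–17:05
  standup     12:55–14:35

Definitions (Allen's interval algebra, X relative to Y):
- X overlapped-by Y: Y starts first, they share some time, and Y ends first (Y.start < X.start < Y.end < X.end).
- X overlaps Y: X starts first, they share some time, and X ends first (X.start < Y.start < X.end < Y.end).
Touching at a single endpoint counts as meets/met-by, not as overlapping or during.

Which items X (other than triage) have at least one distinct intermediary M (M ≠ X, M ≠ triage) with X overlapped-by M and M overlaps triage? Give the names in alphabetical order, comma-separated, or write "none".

Target triage = [13:10, 15:00].
Intermediaries M with M overlaps triage: standup.
Via standup — items with X overlapped-by standup: build, qa_pass.
Union: build, qa_pass.

build, qa_pass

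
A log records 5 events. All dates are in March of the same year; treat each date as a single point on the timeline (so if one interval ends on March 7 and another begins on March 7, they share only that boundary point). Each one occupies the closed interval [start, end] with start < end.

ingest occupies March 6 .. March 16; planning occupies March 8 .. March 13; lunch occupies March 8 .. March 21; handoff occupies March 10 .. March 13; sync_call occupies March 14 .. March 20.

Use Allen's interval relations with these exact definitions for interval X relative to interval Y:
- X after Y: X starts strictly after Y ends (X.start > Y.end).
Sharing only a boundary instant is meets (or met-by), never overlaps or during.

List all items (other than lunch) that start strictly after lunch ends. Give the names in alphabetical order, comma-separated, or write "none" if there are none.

none

Target lunch = [March 8, March 21].
handoff [March 10, March 13] → during → no.
ingest [March 6, March 16] → overlaps → no.
planning [March 8, March 13] → starts → no.
sync_call [March 14, March 20] → during → no.
Result: none.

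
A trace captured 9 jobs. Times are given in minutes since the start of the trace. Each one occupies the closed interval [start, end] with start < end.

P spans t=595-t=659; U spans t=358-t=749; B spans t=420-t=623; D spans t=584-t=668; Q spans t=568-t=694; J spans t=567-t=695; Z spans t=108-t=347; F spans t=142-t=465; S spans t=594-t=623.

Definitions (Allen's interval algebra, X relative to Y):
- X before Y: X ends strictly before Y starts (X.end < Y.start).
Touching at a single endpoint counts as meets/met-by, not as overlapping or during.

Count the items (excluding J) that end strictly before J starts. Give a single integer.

Target J = [t=567, t=695].
B [t=420, t=623] → overlaps → no.
D [t=584, t=668] → during → no.
F [t=142, t=465] → before → counts.
P [t=595, t=659] → during → no.
Q [t=568, t=694] → during → no.
S [t=594, t=623] → during → no.
U [t=358, t=749] → contains → no.
Z [t=108, t=347] → before → counts.
Total: 2.

2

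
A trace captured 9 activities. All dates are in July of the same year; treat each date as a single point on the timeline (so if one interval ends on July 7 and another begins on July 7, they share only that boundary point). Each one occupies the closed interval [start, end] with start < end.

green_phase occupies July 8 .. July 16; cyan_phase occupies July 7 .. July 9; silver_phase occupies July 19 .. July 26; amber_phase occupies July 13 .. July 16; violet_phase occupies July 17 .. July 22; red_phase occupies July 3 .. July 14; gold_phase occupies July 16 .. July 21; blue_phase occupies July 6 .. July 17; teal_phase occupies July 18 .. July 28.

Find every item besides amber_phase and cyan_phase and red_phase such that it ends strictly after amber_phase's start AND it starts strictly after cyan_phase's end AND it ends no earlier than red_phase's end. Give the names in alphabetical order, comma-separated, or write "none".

gold_phase, silver_phase, teal_phase, violet_phase

Conditions: its end is strictly after amber_phase's start (X.end > July 13) AND its start is strictly after cyan_phase's end (X.start > July 9) AND its end is no earlier than red_phase's end (X.end >= July 14).
blue_phase: end July 17 > July 13? ✓; start July 6 > July 9? ✗; end July 17 >= July 14? ✓ → no.
gold_phase: end July 21 > July 13? ✓; start July 16 > July 9? ✓; end July 21 >= July 14? ✓ → yes.
green_phase: end July 16 > July 13? ✓; start July 8 > July 9? ✗; end July 16 >= July 14? ✓ → no.
silver_phase: end July 26 > July 13? ✓; start July 19 > July 9? ✓; end July 26 >= July 14? ✓ → yes.
teal_phase: end July 28 > July 13? ✓; start July 18 > July 9? ✓; end July 28 >= July 14? ✓ → yes.
violet_phase: end July 22 > July 13? ✓; start July 17 > July 9? ✓; end July 22 >= July 14? ✓ → yes.
Result: gold_phase, silver_phase, teal_phase, violet_phase.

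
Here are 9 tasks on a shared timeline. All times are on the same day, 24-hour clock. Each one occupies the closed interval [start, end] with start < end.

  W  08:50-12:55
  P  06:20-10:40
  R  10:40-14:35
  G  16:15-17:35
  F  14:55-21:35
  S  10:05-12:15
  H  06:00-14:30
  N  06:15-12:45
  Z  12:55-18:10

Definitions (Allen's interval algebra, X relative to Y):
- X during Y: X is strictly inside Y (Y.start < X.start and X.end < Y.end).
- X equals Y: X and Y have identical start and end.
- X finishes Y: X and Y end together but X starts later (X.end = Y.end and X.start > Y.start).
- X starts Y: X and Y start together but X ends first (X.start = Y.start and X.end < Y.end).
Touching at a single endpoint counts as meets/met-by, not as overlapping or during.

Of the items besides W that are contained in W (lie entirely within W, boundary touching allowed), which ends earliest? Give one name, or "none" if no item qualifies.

S

Target W = [08:50, 12:55].
F [14:55, 21:35] → after → excluded.
G [16:15, 17:35] → after → excluded.
H [06:00, 14:30] → contains → excluded.
N [06:15, 12:45] → overlaps → excluded.
P [06:20, 10:40] → overlaps → excluded.
R [10:40, 14:35] → overlapped-by → excluded.
S [10:05, 12:15] → during → candidate.
Z [12:55, 18:10] → met-by → excluded.
Among candidates, earliest end is 12:15 → S.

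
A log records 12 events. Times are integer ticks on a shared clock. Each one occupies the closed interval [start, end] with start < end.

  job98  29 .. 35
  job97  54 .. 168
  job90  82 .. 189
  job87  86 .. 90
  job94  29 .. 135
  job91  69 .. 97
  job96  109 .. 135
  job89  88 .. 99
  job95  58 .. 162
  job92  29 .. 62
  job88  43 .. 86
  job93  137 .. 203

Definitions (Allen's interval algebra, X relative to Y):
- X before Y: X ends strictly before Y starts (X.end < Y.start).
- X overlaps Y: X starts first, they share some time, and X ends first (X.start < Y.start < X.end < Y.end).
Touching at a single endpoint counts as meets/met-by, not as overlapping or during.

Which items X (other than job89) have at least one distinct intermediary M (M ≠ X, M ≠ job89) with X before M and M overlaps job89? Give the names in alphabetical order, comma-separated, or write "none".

job92, job98

Target job89 = [88, 99].
Intermediaries M with M overlaps job89: job87, job91.
Via job87 — items with X before job87: job92, job98.
Via job91 — items with X before job91: job92, job98.
Union: job92, job98.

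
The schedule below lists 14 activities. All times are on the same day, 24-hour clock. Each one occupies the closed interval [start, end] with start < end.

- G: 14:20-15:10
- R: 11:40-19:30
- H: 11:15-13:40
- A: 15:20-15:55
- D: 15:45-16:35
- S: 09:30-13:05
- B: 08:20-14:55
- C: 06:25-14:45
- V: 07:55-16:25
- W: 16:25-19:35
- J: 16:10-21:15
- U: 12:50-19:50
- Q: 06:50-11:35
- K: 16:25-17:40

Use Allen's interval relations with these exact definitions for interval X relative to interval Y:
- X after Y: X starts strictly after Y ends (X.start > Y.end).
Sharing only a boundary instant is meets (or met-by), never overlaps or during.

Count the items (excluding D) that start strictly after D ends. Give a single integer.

Target D = [15:45, 16:35].
A [15:20, 15:55] → overlaps → no.
B [08:20, 14:55] → before → no.
C [06:25, 14:45] → before → no.
G [14:20, 15:10] → before → no.
H [11:15, 13:40] → before → no.
J [16:10, 21:15] → overlapped-by → no.
K [16:25, 17:40] → overlapped-by → no.
Q [06:50, 11:35] → before → no.
R [11:40, 19:30] → contains → no.
S [09:30, 13:05] → before → no.
U [12:50, 19:50] → contains → no.
V [07:55, 16:25] → overlaps → no.
W [16:25, 19:35] → overlapped-by → no.
Total: 0.

0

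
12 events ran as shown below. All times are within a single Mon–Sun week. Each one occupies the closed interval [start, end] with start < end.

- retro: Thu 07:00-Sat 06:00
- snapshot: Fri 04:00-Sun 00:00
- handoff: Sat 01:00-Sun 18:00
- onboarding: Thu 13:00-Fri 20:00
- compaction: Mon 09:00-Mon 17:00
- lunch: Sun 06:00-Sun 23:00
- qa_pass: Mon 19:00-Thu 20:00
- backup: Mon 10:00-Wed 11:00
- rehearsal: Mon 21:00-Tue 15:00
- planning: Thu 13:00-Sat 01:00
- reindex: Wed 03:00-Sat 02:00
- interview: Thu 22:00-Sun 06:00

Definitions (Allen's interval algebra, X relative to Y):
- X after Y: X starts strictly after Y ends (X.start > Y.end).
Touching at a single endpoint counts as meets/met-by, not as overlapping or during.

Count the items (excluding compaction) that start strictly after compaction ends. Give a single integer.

Target compaction = [Mon 09:00, Mon 17:00].
backup [Mon 10:00, Wed 11:00] → overlapped-by → no.
handoff [Sat 01:00, Sun 18:00] → after → counts.
interview [Thu 22:00, Sun 06:00] → after → counts.
lunch [Sun 06:00, Sun 23:00] → after → counts.
onboarding [Thu 13:00, Fri 20:00] → after → counts.
planning [Thu 13:00, Sat 01:00] → after → counts.
qa_pass [Mon 19:00, Thu 20:00] → after → counts.
rehearsal [Mon 21:00, Tue 15:00] → after → counts.
reindex [Wed 03:00, Sat 02:00] → after → counts.
retro [Thu 07:00, Sat 06:00] → after → counts.
snapshot [Fri 04:00, Sun 00:00] → after → counts.
Total: 10.

10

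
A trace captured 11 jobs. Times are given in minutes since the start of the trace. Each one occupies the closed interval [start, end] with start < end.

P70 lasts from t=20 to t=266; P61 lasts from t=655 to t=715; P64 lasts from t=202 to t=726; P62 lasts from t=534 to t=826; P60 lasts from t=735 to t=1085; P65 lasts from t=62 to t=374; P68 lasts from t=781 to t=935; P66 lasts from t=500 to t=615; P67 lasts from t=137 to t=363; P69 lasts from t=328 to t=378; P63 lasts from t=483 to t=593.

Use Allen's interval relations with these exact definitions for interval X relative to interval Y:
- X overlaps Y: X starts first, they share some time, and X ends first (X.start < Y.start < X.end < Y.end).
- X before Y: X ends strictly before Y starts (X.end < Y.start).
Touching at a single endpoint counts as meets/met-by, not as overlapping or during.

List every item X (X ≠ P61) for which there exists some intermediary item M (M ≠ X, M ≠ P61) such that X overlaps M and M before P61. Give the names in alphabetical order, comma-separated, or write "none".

Target P61 = [t=655, t=715].
Intermediaries M with M before P61: P63, P65, P66, P67, P69, P70.
Via P63 — items with X overlaps P63: none.
Via P65 — items with X overlaps P65: P70.
Via P66 — items with X overlaps P66: P63.
Via P67 — items with X overlaps P67: P70.
Via P69 — items with X overlaps P69: P65, P67.
Via P70 — items with X overlaps P70: none.
Union: P63, P65, P67, P70.

P63, P65, P67, P70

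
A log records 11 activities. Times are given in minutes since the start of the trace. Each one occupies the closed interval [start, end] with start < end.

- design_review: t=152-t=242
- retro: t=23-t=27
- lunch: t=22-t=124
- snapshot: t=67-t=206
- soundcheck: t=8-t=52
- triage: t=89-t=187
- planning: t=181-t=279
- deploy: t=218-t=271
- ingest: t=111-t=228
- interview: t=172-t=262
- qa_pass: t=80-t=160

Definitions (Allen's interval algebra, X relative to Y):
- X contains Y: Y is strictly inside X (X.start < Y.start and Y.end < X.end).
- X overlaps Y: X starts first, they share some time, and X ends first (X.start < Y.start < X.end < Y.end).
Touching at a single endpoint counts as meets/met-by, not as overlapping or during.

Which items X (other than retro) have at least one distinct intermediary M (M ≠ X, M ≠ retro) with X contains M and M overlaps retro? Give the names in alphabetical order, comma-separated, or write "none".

none

Target retro = [t=23, t=27].
Intermediaries M with M overlaps retro: none.
Union: none.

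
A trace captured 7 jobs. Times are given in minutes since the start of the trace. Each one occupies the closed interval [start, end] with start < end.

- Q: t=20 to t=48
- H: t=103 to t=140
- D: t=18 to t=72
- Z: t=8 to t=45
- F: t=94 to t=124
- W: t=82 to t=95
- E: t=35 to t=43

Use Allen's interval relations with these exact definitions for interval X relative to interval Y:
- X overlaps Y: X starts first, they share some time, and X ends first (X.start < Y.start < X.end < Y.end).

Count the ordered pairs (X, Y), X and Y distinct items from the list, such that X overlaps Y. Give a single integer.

Checking all 42 ordered pairs for relation 'overlaps'; matching pairs in alphabetical order:
(F, H): F overlaps H ✓
(W, F): W overlaps F ✓
(Z, D): Z overlaps D ✓
(Z, Q): Z overlaps Q ✓
Count: 4.

4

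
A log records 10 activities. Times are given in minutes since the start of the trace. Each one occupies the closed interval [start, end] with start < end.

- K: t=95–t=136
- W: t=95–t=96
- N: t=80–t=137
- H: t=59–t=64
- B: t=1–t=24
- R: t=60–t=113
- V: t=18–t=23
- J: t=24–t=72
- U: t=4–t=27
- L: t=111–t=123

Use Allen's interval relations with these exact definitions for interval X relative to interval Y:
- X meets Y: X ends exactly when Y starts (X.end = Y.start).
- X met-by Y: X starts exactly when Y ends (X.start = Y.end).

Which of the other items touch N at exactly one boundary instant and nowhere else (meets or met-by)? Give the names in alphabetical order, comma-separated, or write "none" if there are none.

Target N = [t=80, t=137].
B [t=1, t=24] → before → no.
H [t=59, t=64] → before → no.
J [t=24, t=72] → before → no.
K [t=95, t=136] → during → no.
L [t=111, t=123] → during → no.
R [t=60, t=113] → overlaps → no.
U [t=4, t=27] → before → no.
V [t=18, t=23] → before → no.
W [t=95, t=96] → during → no.
Result: none.

none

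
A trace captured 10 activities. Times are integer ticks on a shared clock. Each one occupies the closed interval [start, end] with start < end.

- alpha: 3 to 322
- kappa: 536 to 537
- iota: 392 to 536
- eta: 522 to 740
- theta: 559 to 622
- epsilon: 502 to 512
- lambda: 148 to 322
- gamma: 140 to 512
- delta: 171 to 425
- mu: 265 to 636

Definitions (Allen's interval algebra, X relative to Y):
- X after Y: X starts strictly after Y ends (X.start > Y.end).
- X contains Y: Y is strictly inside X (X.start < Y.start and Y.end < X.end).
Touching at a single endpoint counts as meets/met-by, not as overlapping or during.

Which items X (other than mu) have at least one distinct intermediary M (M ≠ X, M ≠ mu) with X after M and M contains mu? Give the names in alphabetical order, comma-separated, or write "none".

Target mu = [265, 636].
Intermediaries M with M contains mu: none.
Union: none.

none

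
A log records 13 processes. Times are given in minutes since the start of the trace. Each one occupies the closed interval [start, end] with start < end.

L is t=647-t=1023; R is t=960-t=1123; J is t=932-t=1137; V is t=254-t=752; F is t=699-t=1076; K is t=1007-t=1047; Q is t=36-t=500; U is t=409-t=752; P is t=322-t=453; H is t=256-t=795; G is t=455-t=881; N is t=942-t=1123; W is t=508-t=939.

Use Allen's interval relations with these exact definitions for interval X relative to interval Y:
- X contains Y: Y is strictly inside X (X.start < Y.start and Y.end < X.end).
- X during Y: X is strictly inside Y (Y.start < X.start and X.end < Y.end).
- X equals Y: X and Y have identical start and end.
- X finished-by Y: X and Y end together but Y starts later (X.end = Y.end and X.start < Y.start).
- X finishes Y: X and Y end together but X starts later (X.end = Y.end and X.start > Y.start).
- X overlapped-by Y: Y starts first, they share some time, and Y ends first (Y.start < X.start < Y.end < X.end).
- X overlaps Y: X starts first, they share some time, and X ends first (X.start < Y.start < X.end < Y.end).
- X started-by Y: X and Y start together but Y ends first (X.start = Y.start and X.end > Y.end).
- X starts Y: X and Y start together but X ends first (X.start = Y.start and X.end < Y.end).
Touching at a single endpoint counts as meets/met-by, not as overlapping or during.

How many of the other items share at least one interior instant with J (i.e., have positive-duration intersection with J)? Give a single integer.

Target J = [t=932, t=1137].
F [t=699, t=1076] → overlaps → counts.
G [t=455, t=881] → before → no.
H [t=256, t=795] → before → no.
K [t=1007, t=1047] → during → counts.
L [t=647, t=1023] → overlaps → counts.
N [t=942, t=1123] → during → counts.
P [t=322, t=453] → before → no.
Q [t=36, t=500] → before → no.
R [t=960, t=1123] → during → counts.
U [t=409, t=752] → before → no.
V [t=254, t=752] → before → no.
W [t=508, t=939] → overlaps → counts.
Total: 6.

6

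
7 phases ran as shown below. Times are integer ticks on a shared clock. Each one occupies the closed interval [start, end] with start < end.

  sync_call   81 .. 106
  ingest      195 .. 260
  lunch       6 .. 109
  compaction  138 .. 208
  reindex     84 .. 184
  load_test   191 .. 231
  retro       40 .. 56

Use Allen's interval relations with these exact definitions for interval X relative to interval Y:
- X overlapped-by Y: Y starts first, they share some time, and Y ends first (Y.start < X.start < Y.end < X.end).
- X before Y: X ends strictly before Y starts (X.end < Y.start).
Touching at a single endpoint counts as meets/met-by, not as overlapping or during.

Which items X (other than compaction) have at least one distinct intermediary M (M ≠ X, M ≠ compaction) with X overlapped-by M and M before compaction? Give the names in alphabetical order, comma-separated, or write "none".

reindex

Target compaction = [138, 208].
Intermediaries M with M before compaction: lunch, retro, sync_call.
Via lunch — items with X overlapped-by lunch: reindex.
Via retro — items with X overlapped-by retro: none.
Via sync_call — items with X overlapped-by sync_call: reindex.
Union: reindex.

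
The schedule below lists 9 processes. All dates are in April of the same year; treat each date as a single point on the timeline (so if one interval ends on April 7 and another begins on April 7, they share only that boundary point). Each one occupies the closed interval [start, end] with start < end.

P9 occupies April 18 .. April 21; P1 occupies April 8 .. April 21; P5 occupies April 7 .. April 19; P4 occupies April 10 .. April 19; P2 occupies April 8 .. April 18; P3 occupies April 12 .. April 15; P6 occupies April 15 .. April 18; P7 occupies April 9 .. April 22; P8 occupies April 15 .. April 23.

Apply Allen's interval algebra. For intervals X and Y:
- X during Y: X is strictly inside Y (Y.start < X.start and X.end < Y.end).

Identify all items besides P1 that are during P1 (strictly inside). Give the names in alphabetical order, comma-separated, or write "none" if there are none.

Target P1 = [April 8, April 21].
P2 [April 8, April 18] → starts → no.
P3 [April 12, April 15] → during → yes.
P4 [April 10, April 19] → during → yes.
P5 [April 7, April 19] → overlaps → no.
P6 [April 15, April 18] → during → yes.
P7 [April 9, April 22] → overlapped-by → no.
P8 [April 15, April 23] → overlapped-by → no.
P9 [April 18, April 21] → finishes → no.
Result: P3, P4, P6.

P3, P4, P6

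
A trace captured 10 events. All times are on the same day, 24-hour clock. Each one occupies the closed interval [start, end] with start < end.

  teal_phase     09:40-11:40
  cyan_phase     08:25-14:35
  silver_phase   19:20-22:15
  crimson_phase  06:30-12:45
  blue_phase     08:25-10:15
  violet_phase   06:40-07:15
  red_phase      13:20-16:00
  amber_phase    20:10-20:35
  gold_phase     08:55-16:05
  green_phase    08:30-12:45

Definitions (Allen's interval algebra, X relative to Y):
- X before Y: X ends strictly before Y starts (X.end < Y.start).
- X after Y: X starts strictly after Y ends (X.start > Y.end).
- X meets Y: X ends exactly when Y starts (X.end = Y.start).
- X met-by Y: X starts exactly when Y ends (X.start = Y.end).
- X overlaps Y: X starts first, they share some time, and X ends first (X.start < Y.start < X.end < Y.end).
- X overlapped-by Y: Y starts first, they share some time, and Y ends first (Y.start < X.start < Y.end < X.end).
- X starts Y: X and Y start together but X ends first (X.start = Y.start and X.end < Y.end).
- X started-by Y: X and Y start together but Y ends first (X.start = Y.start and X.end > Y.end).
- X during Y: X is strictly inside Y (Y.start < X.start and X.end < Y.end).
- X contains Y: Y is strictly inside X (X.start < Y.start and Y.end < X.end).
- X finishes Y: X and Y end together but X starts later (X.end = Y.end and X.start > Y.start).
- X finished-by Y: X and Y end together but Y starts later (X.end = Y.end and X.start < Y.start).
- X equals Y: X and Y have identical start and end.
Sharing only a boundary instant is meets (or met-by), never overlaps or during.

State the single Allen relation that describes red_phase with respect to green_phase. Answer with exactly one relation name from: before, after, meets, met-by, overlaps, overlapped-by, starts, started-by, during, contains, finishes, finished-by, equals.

red_phase = [13:20, 16:00]; green_phase = [08:30, 12:45].
Compare endpoints: red_phase.start > green_phase.start, red_phase.start > green_phase.end, red_phase.end > green_phase.start, red_phase.end > green_phase.end.
That pattern is 'after'.

after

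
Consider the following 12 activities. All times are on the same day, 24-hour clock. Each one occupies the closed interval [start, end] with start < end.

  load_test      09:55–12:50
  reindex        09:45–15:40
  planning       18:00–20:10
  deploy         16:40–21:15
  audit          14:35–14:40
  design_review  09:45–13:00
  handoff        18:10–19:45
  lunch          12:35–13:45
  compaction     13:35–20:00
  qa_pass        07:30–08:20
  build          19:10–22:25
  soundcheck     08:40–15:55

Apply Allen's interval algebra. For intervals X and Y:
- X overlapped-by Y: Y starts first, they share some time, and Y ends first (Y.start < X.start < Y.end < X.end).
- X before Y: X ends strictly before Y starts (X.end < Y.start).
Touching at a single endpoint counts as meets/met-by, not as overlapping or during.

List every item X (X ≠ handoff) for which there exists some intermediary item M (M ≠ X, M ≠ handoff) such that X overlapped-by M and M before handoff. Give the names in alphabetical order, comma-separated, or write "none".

compaction, lunch

Target handoff = [18:10, 19:45].
Intermediaries M with M before handoff: audit, design_review, load_test, lunch, qa_pass, reindex, soundcheck.
Via audit — items with X overlapped-by audit: none.
Via design_review — items with X overlapped-by design_review: lunch.
Via load_test — items with X overlapped-by load_test: lunch.
Via lunch — items with X overlapped-by lunch: compaction.
Via qa_pass — items with X overlapped-by qa_pass: none.
Via reindex — items with X overlapped-by reindex: compaction.
Via soundcheck — items with X overlapped-by soundcheck: compaction.
Union: compaction, lunch.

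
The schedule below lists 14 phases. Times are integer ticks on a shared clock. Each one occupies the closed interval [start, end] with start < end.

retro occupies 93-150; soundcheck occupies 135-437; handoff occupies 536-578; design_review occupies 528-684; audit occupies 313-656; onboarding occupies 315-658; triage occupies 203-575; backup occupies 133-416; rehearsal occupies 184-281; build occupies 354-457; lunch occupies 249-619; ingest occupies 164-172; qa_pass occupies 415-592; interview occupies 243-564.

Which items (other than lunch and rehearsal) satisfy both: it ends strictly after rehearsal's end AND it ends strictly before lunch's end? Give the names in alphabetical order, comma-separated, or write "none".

Conditions: its end is strictly after rehearsal's end (X.end > 281) AND its end is strictly before lunch's end (X.end < 619).
audit: end 656 > 281? ✓; end 656 < 619? ✗ → no.
backup: end 416 > 281? ✓; end 416 < 619? ✓ → yes.
build: end 457 > 281? ✓; end 457 < 619? ✓ → yes.
design_review: end 684 > 281? ✓; end 684 < 619? ✗ → no.
handoff: end 578 > 281? ✓; end 578 < 619? ✓ → yes.
ingest: end 172 > 281? ✗; end 172 < 619? ✓ → no.
interview: end 564 > 281? ✓; end 564 < 619? ✓ → yes.
onboarding: end 658 > 281? ✓; end 658 < 619? ✗ → no.
qa_pass: end 592 > 281? ✓; end 592 < 619? ✓ → yes.
retro: end 150 > 281? ✗; end 150 < 619? ✓ → no.
soundcheck: end 437 > 281? ✓; end 437 < 619? ✓ → yes.
triage: end 575 > 281? ✓; end 575 < 619? ✓ → yes.
Result: backup, build, handoff, interview, qa_pass, soundcheck, triage.

backup, build, handoff, interview, qa_pass, soundcheck, triage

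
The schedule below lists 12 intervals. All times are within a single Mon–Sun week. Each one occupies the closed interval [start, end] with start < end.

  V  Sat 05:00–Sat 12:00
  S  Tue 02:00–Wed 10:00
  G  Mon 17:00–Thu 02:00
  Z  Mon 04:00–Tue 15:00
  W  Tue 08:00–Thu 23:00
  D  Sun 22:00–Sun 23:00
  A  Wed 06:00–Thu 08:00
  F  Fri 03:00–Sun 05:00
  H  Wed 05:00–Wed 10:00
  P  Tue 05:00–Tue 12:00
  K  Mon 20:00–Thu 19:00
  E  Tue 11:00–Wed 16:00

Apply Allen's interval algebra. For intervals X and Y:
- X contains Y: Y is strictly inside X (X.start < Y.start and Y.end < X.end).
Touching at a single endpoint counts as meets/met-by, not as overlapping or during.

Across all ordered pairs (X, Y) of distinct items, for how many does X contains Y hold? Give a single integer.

Checking all 132 ordered pairs for relation 'contains'; matching pairs in alphabetical order:
(E, H): E contains H ✓
(F, V): F contains V ✓
(G, E): G contains E ✓
(G, H): G contains H ✓
(G, P): G contains P ✓
(G, S): G contains S ✓
(K, A): K contains A ✓
(K, E): K contains E ✓
(K, H): K contains H ✓
(K, P): K contains P ✓
(K, S): K contains S ✓
(S, P): S contains P ✓
(W, A): W contains A ✓
(W, E): W contains E ✓
(W, H): W contains H ✓
(Z, P): Z contains P ✓
Count: 16.

16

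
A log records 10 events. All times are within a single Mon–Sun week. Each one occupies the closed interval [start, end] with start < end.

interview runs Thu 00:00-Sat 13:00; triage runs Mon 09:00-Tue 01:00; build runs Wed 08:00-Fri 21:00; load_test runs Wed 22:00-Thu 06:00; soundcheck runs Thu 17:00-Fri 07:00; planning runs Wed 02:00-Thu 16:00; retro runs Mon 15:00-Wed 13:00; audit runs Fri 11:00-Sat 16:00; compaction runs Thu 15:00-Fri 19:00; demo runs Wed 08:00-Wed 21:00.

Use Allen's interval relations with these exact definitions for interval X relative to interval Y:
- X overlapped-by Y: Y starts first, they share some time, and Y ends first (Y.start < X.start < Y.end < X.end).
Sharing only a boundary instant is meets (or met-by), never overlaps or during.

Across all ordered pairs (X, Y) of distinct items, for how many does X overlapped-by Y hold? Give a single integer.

12

Checking all 90 ordered pairs for relation 'overlapped-by'; matching pairs in alphabetical order:
(audit, build): audit overlapped-by build ✓
(audit, compaction): audit overlapped-by compaction ✓
(audit, interview): audit overlapped-by interview ✓
(build, planning): build overlapped-by planning ✓
(build, retro): build overlapped-by retro ✓
(compaction, planning): compaction overlapped-by planning ✓
(demo, retro): demo overlapped-by retro ✓
(interview, build): interview overlapped-by build ✓
(interview, load_test): interview overlapped-by load_test ✓
(interview, planning): interview overlapped-by planning ✓
(planning, retro): planning overlapped-by retro ✓
(retro, triage): retro overlapped-by triage ✓
Count: 12.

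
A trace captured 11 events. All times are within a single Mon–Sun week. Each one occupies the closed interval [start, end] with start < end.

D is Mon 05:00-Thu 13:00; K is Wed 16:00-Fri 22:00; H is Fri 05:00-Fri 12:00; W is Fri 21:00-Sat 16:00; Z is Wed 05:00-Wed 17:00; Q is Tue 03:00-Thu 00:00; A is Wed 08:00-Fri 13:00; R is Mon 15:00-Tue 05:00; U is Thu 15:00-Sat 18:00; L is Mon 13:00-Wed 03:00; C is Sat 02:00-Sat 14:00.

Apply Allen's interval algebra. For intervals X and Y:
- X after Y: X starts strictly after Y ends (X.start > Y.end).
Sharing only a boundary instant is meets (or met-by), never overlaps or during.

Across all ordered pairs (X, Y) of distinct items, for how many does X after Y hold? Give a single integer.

Checking all 110 ordered pairs for relation 'after'; matching pairs in alphabetical order:
(A, L): A after L ✓
(A, R): A after R ✓
(C, A): C after A ✓
(C, D): C after D ✓
(C, H): C after H ✓
(C, K): C after K ✓
(C, L): C after L ✓
(C, Q): C after Q ✓
(C, R): C after R ✓
(C, Z): C after Z ✓
(H, D): H after D ✓
(H, L): H after L ✓
(H, Q): H after Q ✓
(H, R): H after R ✓
(H, Z): H after Z ✓
(K, L): K after L ✓
(K, R): K after R ✓
(U, D): U after D ✓
(U, L): U after L ✓
(U, Q): U after Q ✓
(U, R): U after R ✓
(U, Z): U after Z ✓
(W, A): W after A ✓
(W, D): W after D ✓
... plus 7 further pairs not listed.
Count: 31.

31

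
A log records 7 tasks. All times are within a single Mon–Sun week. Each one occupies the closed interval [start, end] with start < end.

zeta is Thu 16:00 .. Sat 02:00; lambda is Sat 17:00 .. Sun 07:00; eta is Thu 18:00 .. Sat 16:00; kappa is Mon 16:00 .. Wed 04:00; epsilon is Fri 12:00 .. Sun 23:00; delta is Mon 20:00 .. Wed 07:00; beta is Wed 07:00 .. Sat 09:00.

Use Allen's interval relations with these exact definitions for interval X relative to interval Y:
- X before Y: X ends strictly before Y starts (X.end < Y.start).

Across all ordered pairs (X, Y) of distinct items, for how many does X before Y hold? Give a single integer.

12

Checking all 42 ordered pairs for relation 'before'; matching pairs in alphabetical order:
(beta, lambda): beta before lambda ✓
(delta, epsilon): delta before epsilon ✓
(delta, eta): delta before eta ✓
(delta, lambda): delta before lambda ✓
(delta, zeta): delta before zeta ✓
(eta, lambda): eta before lambda ✓
(kappa, beta): kappa before beta ✓
(kappa, epsilon): kappa before epsilon ✓
(kappa, eta): kappa before eta ✓
(kappa, lambda): kappa before lambda ✓
(kappa, zeta): kappa before zeta ✓
(zeta, lambda): zeta before lambda ✓
Count: 12.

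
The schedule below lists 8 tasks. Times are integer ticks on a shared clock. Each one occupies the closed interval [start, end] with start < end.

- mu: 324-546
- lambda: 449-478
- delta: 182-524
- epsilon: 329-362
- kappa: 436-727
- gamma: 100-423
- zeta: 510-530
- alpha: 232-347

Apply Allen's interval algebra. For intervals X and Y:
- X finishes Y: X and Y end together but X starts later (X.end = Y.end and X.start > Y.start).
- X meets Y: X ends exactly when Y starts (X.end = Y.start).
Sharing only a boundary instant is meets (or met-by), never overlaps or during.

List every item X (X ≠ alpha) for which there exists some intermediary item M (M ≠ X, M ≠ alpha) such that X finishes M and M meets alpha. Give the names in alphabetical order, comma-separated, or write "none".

none

Target alpha = [232, 347].
Intermediaries M with M meets alpha: none.
Union: none.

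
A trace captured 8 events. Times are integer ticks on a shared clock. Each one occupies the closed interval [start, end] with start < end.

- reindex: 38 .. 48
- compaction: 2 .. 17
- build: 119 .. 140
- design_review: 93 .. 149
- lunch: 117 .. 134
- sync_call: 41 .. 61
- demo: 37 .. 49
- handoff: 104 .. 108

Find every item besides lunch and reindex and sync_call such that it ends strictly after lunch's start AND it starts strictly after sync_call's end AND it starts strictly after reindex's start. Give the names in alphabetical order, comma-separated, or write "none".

Conditions: its end is strictly after lunch's start (X.end > 117) AND its start is strictly after sync_call's end (X.start > 61) AND its start is strictly after reindex's start (X.start > 38).
build: end 140 > 117? ✓; start 119 > 61? ✓; start 119 > 38? ✓ → yes.
compaction: end 17 > 117? ✗; start 2 > 61? ✗; start 2 > 38? ✗ → no.
demo: end 49 > 117? ✗; start 37 > 61? ✗; start 37 > 38? ✗ → no.
design_review: end 149 > 117? ✓; start 93 > 61? ✓; start 93 > 38? ✓ → yes.
handoff: end 108 > 117? ✗; start 104 > 61? ✓; start 104 > 38? ✓ → no.
Result: build, design_review.

build, design_review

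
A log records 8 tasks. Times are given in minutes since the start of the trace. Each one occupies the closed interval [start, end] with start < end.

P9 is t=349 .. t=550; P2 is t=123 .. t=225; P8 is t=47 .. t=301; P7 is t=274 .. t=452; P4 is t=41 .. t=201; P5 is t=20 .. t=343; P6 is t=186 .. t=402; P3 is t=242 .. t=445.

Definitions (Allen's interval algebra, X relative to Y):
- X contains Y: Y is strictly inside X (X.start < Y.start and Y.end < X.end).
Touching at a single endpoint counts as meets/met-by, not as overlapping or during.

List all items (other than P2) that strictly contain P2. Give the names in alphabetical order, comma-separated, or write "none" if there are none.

P5, P8

Target P2 = [t=123, t=225].
P3 [t=242, t=445] → after → no.
P4 [t=41, t=201] → overlaps → no.
P5 [t=20, t=343] → contains → yes.
P6 [t=186, t=402] → overlapped-by → no.
P7 [t=274, t=452] → after → no.
P8 [t=47, t=301] → contains → yes.
P9 [t=349, t=550] → after → no.
Result: P5, P8.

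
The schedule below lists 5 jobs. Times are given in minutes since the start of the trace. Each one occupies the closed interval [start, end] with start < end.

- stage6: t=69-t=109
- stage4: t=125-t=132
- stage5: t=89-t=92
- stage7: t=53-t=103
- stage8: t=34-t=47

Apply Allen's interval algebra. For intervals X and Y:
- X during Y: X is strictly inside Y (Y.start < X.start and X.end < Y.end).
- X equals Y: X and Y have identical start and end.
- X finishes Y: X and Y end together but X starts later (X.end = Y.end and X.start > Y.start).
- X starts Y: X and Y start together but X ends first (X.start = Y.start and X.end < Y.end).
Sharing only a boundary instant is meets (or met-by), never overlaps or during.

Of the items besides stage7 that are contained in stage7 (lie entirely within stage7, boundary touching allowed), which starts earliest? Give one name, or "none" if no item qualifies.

Target stage7 = [t=53, t=103].
stage4 [t=125, t=132] → after → excluded.
stage5 [t=89, t=92] → during → candidate.
stage6 [t=69, t=109] → overlapped-by → excluded.
stage8 [t=34, t=47] → before → excluded.
Among candidates, earliest start is t=89 → stage5.

stage5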